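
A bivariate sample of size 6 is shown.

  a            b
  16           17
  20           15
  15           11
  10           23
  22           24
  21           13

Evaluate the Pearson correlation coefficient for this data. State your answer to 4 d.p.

-0.1437

n = 6, Σa = 104, Σb = 103, Σa² = 1906, Σb² = 1909, Σab = 1768
nΣab − ΣaΣb = 10608 − 10712 = -104
nΣa² − (Σa)² = 11436 − 10816 = 620; nΣb² − (Σb)² = 11454 − 10609 = 845
r = -104 / √(620 × 845) = -104 / 723.8094 ≈ -0.1437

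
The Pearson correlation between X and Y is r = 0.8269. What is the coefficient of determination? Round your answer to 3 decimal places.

r² = (0.8269)² = 0.684

0.684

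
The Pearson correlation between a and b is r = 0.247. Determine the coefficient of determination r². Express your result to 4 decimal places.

0.0610

r² = (0.247)² = 0.0610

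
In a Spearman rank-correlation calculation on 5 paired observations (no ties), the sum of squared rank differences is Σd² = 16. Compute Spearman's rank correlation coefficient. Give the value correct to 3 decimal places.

ρ = 1 − 6Σd² / [n(n²−1)] = 1 − 6×16 / (5×24)
  = 1 − 96/120 = 1 − 0.8000 ≈ 0.200

0.200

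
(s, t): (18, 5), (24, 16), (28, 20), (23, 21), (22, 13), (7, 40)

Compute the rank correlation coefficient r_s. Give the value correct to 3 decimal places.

-0.029

Rank s: 2, 5, 6, 4, 3, 1
Rank t: 1, 3, 4, 5, 2, 6
d = rank(s) − rank(t): 1, 2, 2, -1, 1, -5; Σd² = 36
ρ = 1 − 6Σd² / [n(n²−1)] = 1 − 6×36 / (6×35) = 1 − 216/210 ≈ -0.029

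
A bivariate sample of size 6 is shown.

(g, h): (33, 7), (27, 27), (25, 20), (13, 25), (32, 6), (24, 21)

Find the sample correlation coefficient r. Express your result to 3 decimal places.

-0.737

n = 6, Σg = 154, Σh = 106, Σg² = 4212, Σh² = 2280, Σgh = 2481
nΣgh − ΣgΣh = 14886 − 16324 = -1438
nΣg² − (Σg)² = 25272 − 23716 = 1556; nΣh² − (Σh)² = 13680 − 11236 = 2444
r = -1438 / √(1556 × 2444) = -1438 / 1950.0933 ≈ -0.737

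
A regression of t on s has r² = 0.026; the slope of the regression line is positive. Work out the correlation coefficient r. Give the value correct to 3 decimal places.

0.161

|r| = √0.026 = 0.161
The association is positive, so r = 0.161.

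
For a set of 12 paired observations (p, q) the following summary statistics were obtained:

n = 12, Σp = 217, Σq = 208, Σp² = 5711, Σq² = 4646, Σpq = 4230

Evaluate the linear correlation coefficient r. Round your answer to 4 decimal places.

r = (nΣpq − ΣpΣq) / √[(nΣp² − (Σp)²)(nΣq² − (Σq)²)]
Numerator: 12×4230 − 217×208 = 5624
Denominator: √[(68532 − 47089)(55752 − 43264)] = √[21443 × 12488] = 16363.9905
r = 5624 / 16363.9905 ≈ 0.3437

0.3437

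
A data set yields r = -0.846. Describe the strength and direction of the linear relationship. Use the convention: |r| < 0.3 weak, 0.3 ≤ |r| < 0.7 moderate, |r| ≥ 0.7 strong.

strong negative

r = -0.846 < 0 so the relationship is negative.
|r| = 0.846, which falls in the strong range.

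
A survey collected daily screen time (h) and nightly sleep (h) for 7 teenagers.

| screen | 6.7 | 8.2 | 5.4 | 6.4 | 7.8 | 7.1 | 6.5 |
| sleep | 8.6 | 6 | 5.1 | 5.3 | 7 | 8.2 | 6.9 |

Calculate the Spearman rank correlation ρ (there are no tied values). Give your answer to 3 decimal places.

Rank screen: 4, 7, 1, 2, 6, 5, 3
Rank sleep: 7, 3, 1, 2, 5, 6, 4
d = rank(screen) − rank(sleep): -3, 4, 0, 0, 1, -1, -1; Σd² = 28
ρ = 1 − 6Σd² / [n(n²−1)] = 1 − 6×28 / (7×48) = 1 − 168/336 ≈ 0.500

0.500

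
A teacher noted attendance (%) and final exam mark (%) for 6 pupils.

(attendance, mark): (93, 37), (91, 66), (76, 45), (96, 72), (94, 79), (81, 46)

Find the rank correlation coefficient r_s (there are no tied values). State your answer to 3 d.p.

Rank attendance: 4, 3, 1, 6, 5, 2
Rank mark: 1, 4, 2, 5, 6, 3
d = rank(attendance) − rank(mark): 3, -1, -1, 1, -1, -1; Σd² = 14
ρ = 1 − 6Σd² / [n(n²−1)] = 1 − 6×14 / (6×35) = 1 − 84/210 ≈ 0.600

0.600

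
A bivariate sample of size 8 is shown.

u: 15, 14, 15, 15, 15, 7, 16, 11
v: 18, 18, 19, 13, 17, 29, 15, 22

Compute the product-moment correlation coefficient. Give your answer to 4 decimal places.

-0.9338

n = 8, Σu = 108, Σv = 151, Σu² = 1522, Σv² = 3017, Σuv = 1942
nΣuv − ΣuΣv = 15536 − 16308 = -772
nΣu² − (Σu)² = 12176 − 11664 = 512; nΣv² − (Σv)² = 24136 − 22801 = 1335
r = -772 / √(512 × 1335) = -772 / 826.7527 ≈ -0.9338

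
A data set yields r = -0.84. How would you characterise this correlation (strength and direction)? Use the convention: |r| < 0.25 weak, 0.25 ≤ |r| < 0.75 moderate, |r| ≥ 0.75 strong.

r = -0.84 < 0 so the relationship is negative.
|r| = 0.84, which falls in the strong range.

strong negative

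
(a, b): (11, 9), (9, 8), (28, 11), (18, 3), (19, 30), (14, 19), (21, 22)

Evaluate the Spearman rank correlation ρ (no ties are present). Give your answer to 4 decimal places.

Rank a: 2, 1, 7, 4, 5, 3, 6
Rank b: 3, 2, 4, 1, 7, 5, 6
d = rank(a) − rank(b): -1, -1, 3, 3, -2, -2, 0; Σd² = 28
ρ = 1 − 6Σd² / [n(n²−1)] = 1 − 6×28 / (7×48) = 1 − 168/336 ≈ 0.5000

0.5000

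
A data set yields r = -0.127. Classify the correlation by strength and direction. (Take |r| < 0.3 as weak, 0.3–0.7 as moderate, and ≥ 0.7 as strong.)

weak negative

r = -0.127 < 0 so the relationship is negative.
|r| = 0.127, which falls in the weak range.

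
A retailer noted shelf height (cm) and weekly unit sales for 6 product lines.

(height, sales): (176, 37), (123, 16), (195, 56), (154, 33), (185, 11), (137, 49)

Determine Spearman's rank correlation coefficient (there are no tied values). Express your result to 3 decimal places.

0.257

Rank height: 4, 1, 6, 3, 5, 2
Rank sales: 4, 2, 6, 3, 1, 5
d = rank(height) − rank(sales): 0, -1, 0, 0, 4, -3; Σd² = 26
ρ = 1 − 6Σd² / [n(n²−1)] = 1 − 6×26 / (6×35) = 1 − 156/210 ≈ 0.257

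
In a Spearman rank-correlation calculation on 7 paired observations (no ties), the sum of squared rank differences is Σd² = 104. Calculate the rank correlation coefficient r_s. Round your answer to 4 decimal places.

ρ = 1 − 6Σd² / [n(n²−1)] = 1 − 6×104 / (7×48)
  = 1 − 624/336 = 1 − 1.85714 ≈ -0.8571

-0.8571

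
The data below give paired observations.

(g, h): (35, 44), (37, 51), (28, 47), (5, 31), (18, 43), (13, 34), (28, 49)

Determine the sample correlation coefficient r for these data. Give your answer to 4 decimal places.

n = 7, Σg = 164, Σh = 299, Σg² = 4680, Σh² = 13113, Σgh = 7486
nΣgh − ΣgΣh = 52402 − 49036 = 3366
nΣg² − (Σg)² = 32760 − 26896 = 5864; nΣh² − (Σh)² = 91791 − 89401 = 2390
r = 3366 / √(5864 × 2390) = 3366 / 3743.6560 ≈ 0.8991

0.8991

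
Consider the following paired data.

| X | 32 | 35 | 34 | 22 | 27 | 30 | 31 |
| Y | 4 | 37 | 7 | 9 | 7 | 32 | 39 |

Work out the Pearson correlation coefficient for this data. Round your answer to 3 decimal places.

n = 7, ΣX = 211, ΣY = 135, ΣX² = 6479, ΣY² = 4109, ΣXY = 4217
nΣXY − ΣXΣY = 29519 − 28485 = 1034
nΣX² − (ΣX)² = 45353 − 44521 = 832; nΣY² − (ΣY)² = 28763 − 18225 = 10538
r = 1034 / √(832 × 10538) = 1034 / 2961.0160 ≈ 0.349

0.349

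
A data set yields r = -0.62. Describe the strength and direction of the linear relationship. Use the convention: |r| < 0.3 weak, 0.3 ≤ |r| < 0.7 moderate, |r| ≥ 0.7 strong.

moderate negative

r = -0.62 < 0 so the relationship is negative.
|r| = 0.62, which falls in the moderate range.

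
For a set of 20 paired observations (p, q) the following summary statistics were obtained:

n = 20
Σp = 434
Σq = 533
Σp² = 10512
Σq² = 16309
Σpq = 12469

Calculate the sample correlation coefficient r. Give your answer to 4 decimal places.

r = (nΣpq − ΣpΣq) / √[(nΣp² − (Σp)²)(nΣq² − (Σq)²)]
Numerator: 20×12469 − 434×533 = 18058
Denominator: √[(210240 − 188356)(326180 − 284089)] = √[21884 × 42091] = 30349.9497
r = 18058 / 30349.9497 ≈ 0.5950

0.5950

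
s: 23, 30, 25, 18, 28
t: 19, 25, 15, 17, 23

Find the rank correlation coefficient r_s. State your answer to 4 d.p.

0.7000

Rank s: 2, 5, 3, 1, 4
Rank t: 3, 5, 1, 2, 4
d = rank(s) − rank(t): -1, 0, 2, -1, 0; Σd² = 6
ρ = 1 − 6Σd² / [n(n²−1)] = 1 − 6×6 / (5×24) = 1 − 36/120 ≈ 0.7000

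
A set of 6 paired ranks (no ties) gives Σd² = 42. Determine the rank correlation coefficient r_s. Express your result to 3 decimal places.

ρ = 1 − 6Σd² / [n(n²−1)] = 1 − 6×42 / (6×35)
  = 1 − 252/210 = 1 − 1.2000 ≈ -0.200

-0.200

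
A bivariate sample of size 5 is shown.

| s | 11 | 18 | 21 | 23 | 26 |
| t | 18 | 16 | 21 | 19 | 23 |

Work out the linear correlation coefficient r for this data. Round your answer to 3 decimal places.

0.670

n = 5, Σs = 99, Σt = 97, Σs² = 2091, Σt² = 1911, Σst = 1962
nΣst − ΣsΣt = 9810 − 9603 = 207
nΣs² − (Σs)² = 10455 − 9801 = 654; nΣt² − (Σt)² = 9555 − 9409 = 146
r = 207 / √(654 × 146) = 207 / 309.0049 ≈ 0.670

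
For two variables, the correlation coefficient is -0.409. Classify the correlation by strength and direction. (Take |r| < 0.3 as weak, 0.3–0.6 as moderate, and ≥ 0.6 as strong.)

r = -0.409 < 0 so the relationship is negative.
|r| = 0.409, which falls in the moderate range.

moderate negative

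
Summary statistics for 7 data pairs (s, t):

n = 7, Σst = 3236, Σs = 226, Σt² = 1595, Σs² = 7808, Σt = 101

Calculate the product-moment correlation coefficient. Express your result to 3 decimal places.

r = (nΣst − ΣsΣt) / √[(nΣs² − (Σs)²)(nΣt² − (Σt)²)]
Numerator: 7×3236 − 226×101 = -174
Denominator: √[(54656 − 51076)(11165 − 10201)] = √[3580 × 964] = 1857.7190
r = -174 / 1857.7190 ≈ -0.094

-0.094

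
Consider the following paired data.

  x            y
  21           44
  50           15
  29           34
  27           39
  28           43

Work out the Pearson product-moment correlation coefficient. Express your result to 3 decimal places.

n = 5, Σx = 155, Σy = 175, Σx² = 5295, Σy² = 6687, Σxy = 4917
nΣxy − ΣxΣy = 24585 − 27125 = -2540
nΣx² − (Σx)² = 26475 − 24025 = 2450; nΣy² − (Σy)² = 33435 − 30625 = 2810
r = -2540 / √(2450 × 2810) = -2540 / 2623.8331 ≈ -0.968

-0.968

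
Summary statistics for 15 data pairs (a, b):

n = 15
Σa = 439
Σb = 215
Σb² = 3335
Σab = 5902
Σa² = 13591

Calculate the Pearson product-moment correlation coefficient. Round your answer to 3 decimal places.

r = (nΣab − ΣaΣb) / √[(nΣa² − (Σa)²)(nΣb² − (Σb)²)]
Numerator: 15×5902 − 439×215 = -5855
Denominator: √[(203865 − 192721)(50025 − 46225)] = √[11144 × 3800] = 6507.4726
r = -5855 / 6507.4726 ≈ -0.900

-0.900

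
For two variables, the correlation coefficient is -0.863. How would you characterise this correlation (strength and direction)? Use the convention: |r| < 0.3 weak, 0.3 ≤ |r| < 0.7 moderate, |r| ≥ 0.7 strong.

r = -0.863 < 0 so the relationship is negative.
|r| = 0.863, which falls in the strong range.

strong negative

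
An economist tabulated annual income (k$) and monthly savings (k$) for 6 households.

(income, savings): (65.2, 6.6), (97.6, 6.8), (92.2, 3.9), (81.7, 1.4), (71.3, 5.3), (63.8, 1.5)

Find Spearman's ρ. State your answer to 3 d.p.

Rank income: 2, 6, 5, 4, 3, 1
Rank savings: 5, 6, 3, 1, 4, 2
d = rank(income) − rank(savings): -3, 0, 2, 3, -1, -1; Σd² = 24
ρ = 1 − 6Σd² / [n(n²−1)] = 1 − 6×24 / (6×35) = 1 − 144/210 ≈ 0.314

0.314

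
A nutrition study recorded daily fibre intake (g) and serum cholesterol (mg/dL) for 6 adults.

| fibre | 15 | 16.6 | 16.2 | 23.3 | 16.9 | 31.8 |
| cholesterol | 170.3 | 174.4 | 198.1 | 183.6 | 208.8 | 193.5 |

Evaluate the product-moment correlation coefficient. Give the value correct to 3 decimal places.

0.172

n = 6, Σx = 119.8, Σy = 1128.7, Σx² = 2602.74, Σy² = 213409.71, Σxy = 22618.66
nΣxy − ΣxΣy = 135711.96 − 135218.26 = 493.7
nΣx² − (Σx)² = 15616.44 − 14352.04 = 1264.4; nΣy² − (Σy)² = 1280458.26 − 1273963.69 = 6494.57
r = 493.7 / √(1264.4 × 6494.57) = 493.7 / 2865.6124 ≈ 0.172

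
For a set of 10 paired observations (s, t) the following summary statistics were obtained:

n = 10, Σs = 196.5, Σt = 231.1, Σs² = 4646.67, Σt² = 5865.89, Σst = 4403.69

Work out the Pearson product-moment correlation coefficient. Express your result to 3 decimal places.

r = (nΣst − ΣsΣt) / √[(nΣs² − (Σs)²)(nΣt² − (Σt)²)]
Numerator: 10×4403.69 − 196.5×231.1 = -1374.25
Denominator: √[(46466.7 − 38612.25)(58658.9 − 53407.21)] = √[7854.45 × 5251.69] = 6422.5491
r = -1374.25 / 6422.5491 ≈ -0.214

-0.214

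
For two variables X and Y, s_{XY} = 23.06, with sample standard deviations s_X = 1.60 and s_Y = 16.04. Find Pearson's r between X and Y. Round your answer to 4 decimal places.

0.8985

r = Cov(X,Y) / (s_X · s_Y) = 23.06 / (1.60 × 16.04)
  = 23.06 / 25.6640 ≈ 0.8985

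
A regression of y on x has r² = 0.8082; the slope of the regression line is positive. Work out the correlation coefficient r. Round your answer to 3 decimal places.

0.899

|r| = √0.8082 = 0.899
The association is positive, so r = 0.899.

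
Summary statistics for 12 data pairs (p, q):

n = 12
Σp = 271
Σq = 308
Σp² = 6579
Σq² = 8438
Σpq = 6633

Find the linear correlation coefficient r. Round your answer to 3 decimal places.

-0.653

r = (nΣpq − ΣpΣq) / √[(nΣp² − (Σp)²)(nΣq² − (Σq)²)]
Numerator: 12×6633 − 271×308 = -3872
Denominator: √[(78948 − 73441)(101256 − 94864)] = √[5507 × 6392] = 5933.0215
r = -3872 / 5933.0215 ≈ -0.653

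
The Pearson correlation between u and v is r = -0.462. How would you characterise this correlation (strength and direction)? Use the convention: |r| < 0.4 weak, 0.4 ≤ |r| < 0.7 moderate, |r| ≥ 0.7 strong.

r = -0.462 < 0 so the relationship is negative.
|r| = 0.462, which falls in the moderate range.

moderate negative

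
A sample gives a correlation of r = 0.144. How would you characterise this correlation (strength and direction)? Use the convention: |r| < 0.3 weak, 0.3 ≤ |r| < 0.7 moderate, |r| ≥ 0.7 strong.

r = 0.144 > 0 so the relationship is positive.
|r| = 0.144, which falls in the weak range.

weak positive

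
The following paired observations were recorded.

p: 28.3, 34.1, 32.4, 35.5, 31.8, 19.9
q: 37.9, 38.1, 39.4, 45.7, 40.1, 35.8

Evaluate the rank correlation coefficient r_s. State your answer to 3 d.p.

Rank p: 2, 5, 4, 6, 3, 1
Rank q: 2, 3, 4, 6, 5, 1
d = rank(p) − rank(q): 0, 2, 0, 0, -2, 0; Σd² = 8
ρ = 1 − 6Σd² / [n(n²−1)] = 1 − 6×8 / (6×35) = 1 − 48/210 ≈ 0.771

0.771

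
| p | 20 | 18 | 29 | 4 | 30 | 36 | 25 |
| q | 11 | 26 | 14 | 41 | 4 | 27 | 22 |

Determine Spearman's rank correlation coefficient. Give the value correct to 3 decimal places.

-0.357

Rank p: 3, 2, 5, 1, 6, 7, 4
Rank q: 2, 5, 3, 7, 1, 6, 4
d = rank(p) − rank(q): 1, -3, 2, -6, 5, 1, 0; Σd² = 76
ρ = 1 − 6Σd² / [n(n²−1)] = 1 − 6×76 / (7×48) = 1 − 456/336 ≈ -0.357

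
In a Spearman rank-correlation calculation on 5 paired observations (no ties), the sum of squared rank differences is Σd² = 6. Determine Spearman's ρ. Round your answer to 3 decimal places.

0.700

ρ = 1 − 6Σd² / [n(n²−1)] = 1 − 6×6 / (5×24)
  = 1 − 36/120 = 1 − 0.3000 ≈ 0.700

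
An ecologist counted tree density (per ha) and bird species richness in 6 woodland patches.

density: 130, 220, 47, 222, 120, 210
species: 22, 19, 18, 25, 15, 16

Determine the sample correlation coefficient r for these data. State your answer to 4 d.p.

0.3046

n = 6, Σx = 949, Σy = 115, Σx² = 175293, Σy² = 2275, Σxy = 18596
nΣxy − ΣxΣy = 111576 − 109135 = 2441
nΣx² − (Σx)² = 1051758 − 900601 = 151157; nΣy² − (Σy)² = 13650 − 13225 = 425
r = 2441 / √(151157 × 425) = 2441 / 8015.0936 ≈ 0.3046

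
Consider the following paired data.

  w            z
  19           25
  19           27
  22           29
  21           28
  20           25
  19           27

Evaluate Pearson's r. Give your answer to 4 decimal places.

0.6908

n = 6, Σw = 120, Σz = 161, Σw² = 2408, Σz² = 4333, Σwz = 3227
nΣwz − ΣwΣz = 19362 − 19320 = 42
nΣw² − (Σw)² = 14448 − 14400 = 48; nΣz² − (Σz)² = 25998 − 25921 = 77
r = 42 / √(48 × 77) = 42 / 60.7947 ≈ 0.6908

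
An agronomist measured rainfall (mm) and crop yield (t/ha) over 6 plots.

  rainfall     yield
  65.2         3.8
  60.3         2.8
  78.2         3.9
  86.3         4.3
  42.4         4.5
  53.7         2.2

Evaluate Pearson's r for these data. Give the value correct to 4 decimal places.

n = 6, Σx = 386.1, Σy = 21.5, Σx² = 26131.51, Σy² = 81.07, Σxy = 1401.61
nΣxy − ΣxΣy = 8409.66 − 8301.15 = 108.51
nΣx² − (Σx)² = 156789.06 − 149073.21 = 7715.85; nΣy² − (Σy)² = 486.42 − 462.25 = 24.17
r = 108.51 / √(7715.85 × 24.17) = 108.51 / 431.8473 ≈ 0.2513

0.2513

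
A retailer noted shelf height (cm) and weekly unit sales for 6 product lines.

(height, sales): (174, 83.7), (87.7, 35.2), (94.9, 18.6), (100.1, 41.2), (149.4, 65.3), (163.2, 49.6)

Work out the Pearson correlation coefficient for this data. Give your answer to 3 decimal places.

n = 6, Σx = 769.3, Σy = 293.6, Σx² = 105947.91, Σy² = 17012.38, Σxy = 41390.64
nΣxy − ΣxΣy = 248343.84 − 225866.48 = 22477.36
nΣx² − (Σx)² = 635687.46 − 591822.49 = 43864.97; nΣy² − (Σy)² = 102074.28 − 86200.96 = 15873.32
r = 22477.36 / √(43864.97 × 15873.32) = 22477.36 / 26387.1693 ≈ 0.852

0.852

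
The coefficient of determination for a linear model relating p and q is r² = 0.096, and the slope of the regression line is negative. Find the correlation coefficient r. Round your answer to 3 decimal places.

-0.310

|r| = √0.096 = 0.310
The association is negative, so r = −0.310.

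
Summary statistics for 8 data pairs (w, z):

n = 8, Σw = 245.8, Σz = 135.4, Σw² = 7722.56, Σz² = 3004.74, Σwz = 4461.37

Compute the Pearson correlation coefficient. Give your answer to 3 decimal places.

0.864

r = (nΣwz − ΣwΣz) / √[(nΣw² − (Σw)²)(nΣz² − (Σz)²)]
Numerator: 8×4461.37 − 245.8×135.4 = 2409.64
Denominator: √[(61780.48 − 60417.64)(24037.92 − 18333.16)] = √[1362.84 × 5704.76] = 2788.3104
r = 2409.64 / 2788.3104 ≈ 0.864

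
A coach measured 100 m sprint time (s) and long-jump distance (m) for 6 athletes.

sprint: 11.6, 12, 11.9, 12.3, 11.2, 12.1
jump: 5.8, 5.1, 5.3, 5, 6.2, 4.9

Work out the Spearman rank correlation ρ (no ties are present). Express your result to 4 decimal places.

-0.9429

Rank sprint: 2, 4, 3, 6, 1, 5
Rank jump: 5, 3, 4, 2, 6, 1
d = rank(sprint) − rank(jump): -3, 1, -1, 4, -5, 4; Σd² = 68
ρ = 1 − 6Σd² / [n(n²−1)] = 1 − 6×68 / (6×35) = 1 − 408/210 ≈ -0.9429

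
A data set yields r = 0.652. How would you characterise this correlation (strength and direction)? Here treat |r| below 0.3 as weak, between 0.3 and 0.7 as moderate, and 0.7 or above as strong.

moderate positive

r = 0.652 > 0 so the relationship is positive.
|r| = 0.652, which falls in the moderate range.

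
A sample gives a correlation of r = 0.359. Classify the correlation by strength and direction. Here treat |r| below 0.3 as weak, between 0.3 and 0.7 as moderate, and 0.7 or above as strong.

moderate positive

r = 0.359 > 0 so the relationship is positive.
|r| = 0.359, which falls in the moderate range.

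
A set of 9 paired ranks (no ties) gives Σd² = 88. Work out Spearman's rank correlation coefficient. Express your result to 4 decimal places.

ρ = 1 − 6Σd² / [n(n²−1)] = 1 − 6×88 / (9×80)
  = 1 − 528/720 = 1 − 0.73333 ≈ 0.2667

0.2667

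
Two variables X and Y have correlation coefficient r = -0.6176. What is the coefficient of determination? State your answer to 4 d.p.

0.3814

r² = (-0.6176)² = 0.3814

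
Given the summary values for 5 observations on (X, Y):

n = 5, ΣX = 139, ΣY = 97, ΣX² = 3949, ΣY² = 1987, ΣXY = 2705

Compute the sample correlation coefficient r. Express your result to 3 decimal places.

r = (nΣXY − ΣXΣY) / √[(nΣX² − (ΣX)²)(nΣY² − (ΣY)²)]
Numerator: 5×2705 − 139×97 = 42
Denominator: √[(19745 − 19321)(9935 − 9409)] = √[424 × 526] = 472.2542
r = 42 / 472.2542 ≈ 0.089

0.089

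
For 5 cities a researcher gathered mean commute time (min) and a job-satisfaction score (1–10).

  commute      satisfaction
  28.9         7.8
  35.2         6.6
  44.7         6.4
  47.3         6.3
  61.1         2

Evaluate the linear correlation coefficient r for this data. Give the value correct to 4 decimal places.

-0.9151

n = 5, Σx = 217.2, Σy = 29.1, Σx² = 10042.84, Σy² = 189.05, Σxy = 1164.01
nΣxy − ΣxΣy = 5820.05 − 6320.52 = -500.47
nΣx² − (Σx)² = 50214.2 − 47175.84 = 3038.36; nΣy² − (Σy)² = 945.25 − 846.81 = 98.44
r = -500.47 / √(3038.36 × 98.44) = -500.47 / 546.8968 ≈ -0.9151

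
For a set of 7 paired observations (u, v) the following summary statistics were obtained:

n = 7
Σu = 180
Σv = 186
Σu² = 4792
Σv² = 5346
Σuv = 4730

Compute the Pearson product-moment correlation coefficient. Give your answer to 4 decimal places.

r = (nΣuv − ΣuΣv) / √[(nΣu² − (Σu)²)(nΣv² − (Σv)²)]
Numerator: 7×4730 − 180×186 = -370
Denominator: √[(33544 − 32400)(37422 − 34596)] = √[1144 × 2826] = 1798.0389
r = -370 / 1798.0389 ≈ -0.2058

-0.2058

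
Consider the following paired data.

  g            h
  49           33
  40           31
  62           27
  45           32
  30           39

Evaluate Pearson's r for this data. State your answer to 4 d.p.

-0.8881

n = 5, Σg = 226, Σh = 162, Σg² = 10770, Σh² = 5324, Σgh = 7141
nΣgh − ΣgΣh = 35705 − 36612 = -907
nΣg² − (Σg)² = 53850 − 51076 = 2774; nΣh² − (Σh)² = 26620 − 26244 = 376
r = -907 / √(2774 × 376) = -907 / 1021.2855 ≈ -0.8881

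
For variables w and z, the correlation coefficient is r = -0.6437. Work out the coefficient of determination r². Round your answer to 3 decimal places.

0.414

r² = (-0.6437)² = 0.414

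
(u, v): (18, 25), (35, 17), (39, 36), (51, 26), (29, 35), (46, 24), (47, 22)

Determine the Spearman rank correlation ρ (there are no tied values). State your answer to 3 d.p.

Rank u: 1, 3, 4, 7, 2, 5, 6
Rank v: 4, 1, 7, 5, 6, 3, 2
d = rank(u) − rank(v): -3, 2, -3, 2, -4, 2, 4; Σd² = 62
ρ = 1 − 6Σd² / [n(n²−1)] = 1 − 6×62 / (7×48) = 1 − 372/336 ≈ -0.107

-0.107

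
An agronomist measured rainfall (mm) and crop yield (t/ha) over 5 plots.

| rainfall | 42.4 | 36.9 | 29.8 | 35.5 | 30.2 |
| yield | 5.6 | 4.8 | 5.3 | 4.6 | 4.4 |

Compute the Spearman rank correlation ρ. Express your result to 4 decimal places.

0.4000

Rank rainfall: 5, 4, 1, 3, 2
Rank yield: 5, 3, 4, 2, 1
d = rank(rainfall) − rank(yield): 0, 1, -3, 1, 1; Σd² = 12
ρ = 1 − 6Σd² / [n(n²−1)] = 1 − 6×12 / (5×24) = 1 − 72/120 ≈ 0.4000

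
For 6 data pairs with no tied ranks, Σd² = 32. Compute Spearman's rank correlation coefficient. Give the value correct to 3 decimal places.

ρ = 1 − 6Σd² / [n(n²−1)] = 1 − 6×32 / (6×35)
  = 1 − 192/210 = 1 − 0.9143 ≈ 0.086

0.086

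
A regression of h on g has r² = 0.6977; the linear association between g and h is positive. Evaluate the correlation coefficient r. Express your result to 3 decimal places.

|r| = √0.6977 = 0.835
The association is positive, so r = 0.835.

0.835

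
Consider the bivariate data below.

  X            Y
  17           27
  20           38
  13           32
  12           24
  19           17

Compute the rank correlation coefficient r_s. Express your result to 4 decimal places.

Rank X: 3, 5, 2, 1, 4
Rank Y: 3, 5, 4, 2, 1
d = rank(X) − rank(Y): 0, 0, -2, -1, 3; Σd² = 14
ρ = 1 − 6Σd² / [n(n²−1)] = 1 − 6×14 / (5×24) = 1 − 84/120 ≈ 0.3000

0.3000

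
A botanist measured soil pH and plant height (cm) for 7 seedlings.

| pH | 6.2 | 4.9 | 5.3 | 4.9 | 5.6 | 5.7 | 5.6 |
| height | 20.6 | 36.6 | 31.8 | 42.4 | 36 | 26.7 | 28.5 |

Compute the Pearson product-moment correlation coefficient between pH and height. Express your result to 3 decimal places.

-0.890

n = 7, Σx = 38.2, Σy = 222.6, Σx² = 209.76, Σy² = 7394.06, Σxy = 1196.75
nΣxy − ΣxΣy = 8377.25 − 8503.32 = -126.07
nΣx² − (Σx)² = 1468.32 − 1459.24 = 9.08; nΣy² − (Σy)² = 51758.42 − 49550.76 = 2207.66
r = -126.07 / √(9.08 × 2207.66) = -126.07 / 141.5823 ≈ -0.890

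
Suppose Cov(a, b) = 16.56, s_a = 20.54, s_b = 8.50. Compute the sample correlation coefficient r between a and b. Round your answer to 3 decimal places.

r = Cov(a,b) / (s_a · s_b) = 16.56 / (20.54 × 8.50)
  = 16.56 / 174.5900 ≈ 0.095

0.095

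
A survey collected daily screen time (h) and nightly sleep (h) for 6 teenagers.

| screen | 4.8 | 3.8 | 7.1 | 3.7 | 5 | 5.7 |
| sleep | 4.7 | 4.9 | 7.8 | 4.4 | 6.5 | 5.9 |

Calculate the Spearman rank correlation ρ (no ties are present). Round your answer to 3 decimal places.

Rank screen: 3, 2, 6, 1, 4, 5
Rank sleep: 2, 3, 6, 1, 5, 4
d = rank(screen) − rank(sleep): 1, -1, 0, 0, -1, 1; Σd² = 4
ρ = 1 − 6Σd² / [n(n²−1)] = 1 − 6×4 / (6×35) = 1 − 24/210 ≈ 0.886

0.886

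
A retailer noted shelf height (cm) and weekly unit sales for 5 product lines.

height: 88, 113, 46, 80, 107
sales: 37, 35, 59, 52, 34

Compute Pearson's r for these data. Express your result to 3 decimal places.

n = 5, Σx = 434, Σy = 217, Σx² = 40478, Σy² = 9935, Σxy = 17723
nΣxy − ΣxΣy = 88615 − 94178 = -5563
nΣx² − (Σx)² = 202390 − 188356 = 14034; nΣy² − (Σy)² = 49675 − 47089 = 2586
r = -5563 / √(14034 × 2586) = -5563 / 6024.2779 ≈ -0.923

-0.923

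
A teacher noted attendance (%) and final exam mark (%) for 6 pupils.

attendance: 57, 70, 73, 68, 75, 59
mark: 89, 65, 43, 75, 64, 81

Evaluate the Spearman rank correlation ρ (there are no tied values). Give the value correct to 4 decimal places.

Rank attendance: 1, 4, 5, 3, 6, 2
Rank mark: 6, 3, 1, 4, 2, 5
d = rank(attendance) − rank(mark): -5, 1, 4, -1, 4, -3; Σd² = 68
ρ = 1 − 6Σd² / [n(n²−1)] = 1 − 6×68 / (6×35) = 1 − 408/210 ≈ -0.9429

-0.9429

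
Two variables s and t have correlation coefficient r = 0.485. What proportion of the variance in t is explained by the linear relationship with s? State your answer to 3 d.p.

r² = (0.485)² = 0.235

0.235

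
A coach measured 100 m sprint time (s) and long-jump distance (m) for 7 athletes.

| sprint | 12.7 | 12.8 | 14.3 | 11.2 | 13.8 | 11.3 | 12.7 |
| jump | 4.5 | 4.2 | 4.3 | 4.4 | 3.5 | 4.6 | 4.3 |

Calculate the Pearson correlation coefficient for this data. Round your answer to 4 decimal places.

-0.5877

n = 7, Σx = 88.8, Σy = 29.8, Σx² = 1134.48, Σy² = 127.64, Σxy = 376.57
nΣxy − ΣxΣy = 2635.99 − 2646.24 = -10.25
nΣx² − (Σx)² = 7941.36 − 7885.44 = 55.92; nΣy² − (Σy)² = 893.48 − 888.04 = 5.44
r = -10.25 / √(55.92 × 5.44) = -10.25 / 17.4415 ≈ -0.5877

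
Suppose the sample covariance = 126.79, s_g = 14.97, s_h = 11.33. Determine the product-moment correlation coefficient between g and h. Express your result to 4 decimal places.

0.7475

r = Cov(g,h) / (s_g · s_h) = 126.79 / (14.97 × 11.33)
  = 126.79 / 169.6101 ≈ 0.7475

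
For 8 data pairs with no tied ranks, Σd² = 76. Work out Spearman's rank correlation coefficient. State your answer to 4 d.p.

ρ = 1 − 6Σd² / [n(n²−1)] = 1 − 6×76 / (8×63)
  = 1 − 456/504 = 1 − 0.90476 ≈ 0.0952

0.0952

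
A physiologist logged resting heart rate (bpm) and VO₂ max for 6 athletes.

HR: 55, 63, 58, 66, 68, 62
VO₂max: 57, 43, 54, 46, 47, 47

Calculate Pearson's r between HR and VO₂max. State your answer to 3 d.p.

-0.819

n = 6, Σx = 372, Σy = 294, Σx² = 23182, Σy² = 14548, Σxy = 18122
nΣxy − ΣxΣy = 108732 − 109368 = -636
nΣx² − (Σx)² = 139092 − 138384 = 708; nΣy² − (Σy)² = 87288 − 86436 = 852
r = -636 / √(708 × 852) = -636 / 776.6698 ≈ -0.819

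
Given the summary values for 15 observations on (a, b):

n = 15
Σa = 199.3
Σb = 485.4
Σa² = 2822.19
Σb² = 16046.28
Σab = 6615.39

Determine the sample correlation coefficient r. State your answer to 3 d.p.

0.684

r = (nΣab − ΣaΣb) / √[(nΣa² − (Σa)²)(nΣb² − (Σb)²)]
Numerator: 15×6615.39 − 199.3×485.4 = 2490.63
Denominator: √[(42332.85 − 39720.49)(240694.2 − 235613.16)] = √[2612.36 × 5081.04] = 3643.2823
r = 2490.63 / 3643.2823 ≈ 0.684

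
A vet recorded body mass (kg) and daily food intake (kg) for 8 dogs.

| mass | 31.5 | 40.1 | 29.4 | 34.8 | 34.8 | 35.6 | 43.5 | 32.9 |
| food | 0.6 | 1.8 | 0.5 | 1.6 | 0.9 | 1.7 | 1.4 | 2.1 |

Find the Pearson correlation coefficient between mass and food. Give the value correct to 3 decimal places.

n = 8, Σx = 282.6, Σy = 10.6, Σx² = 10128.72, Σy² = 16.48, Σxy = 383.29
nΣxy − ΣxΣy = 3066.32 − 2995.56 = 70.76
nΣx² − (Σx)² = 81029.76 − 79862.76 = 1167; nΣy² − (Σy)² = 131.84 − 112.36 = 19.48
r = 70.76 / √(1167 × 19.48) = 70.76 / 150.7752 ≈ 0.469

0.469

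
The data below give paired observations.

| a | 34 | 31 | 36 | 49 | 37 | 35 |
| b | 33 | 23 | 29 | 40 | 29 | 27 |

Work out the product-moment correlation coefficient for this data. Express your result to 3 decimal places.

n = 6, Σa = 222, Σb = 181, Σa² = 8408, Σb² = 5629, Σab = 6857
nΣab − ΣaΣb = 41142 − 40182 = 960
nΣa² − (Σa)² = 50448 − 49284 = 1164; nΣb² − (Σb)² = 33774 − 32761 = 1013
r = 960 / √(1164 × 1013) = 960 / 1085.8784 ≈ 0.884

0.884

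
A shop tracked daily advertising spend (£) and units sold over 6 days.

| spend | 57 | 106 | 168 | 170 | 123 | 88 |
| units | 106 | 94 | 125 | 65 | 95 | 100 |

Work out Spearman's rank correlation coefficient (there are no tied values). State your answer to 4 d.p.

-0.3714

Rank spend: 1, 3, 5, 6, 4, 2
Rank units: 5, 2, 6, 1, 3, 4
d = rank(spend) − rank(units): -4, 1, -1, 5, 1, -2; Σd² = 48
ρ = 1 − 6Σd² / [n(n²−1)] = 1 − 6×48 / (6×35) = 1 − 288/210 ≈ -0.3714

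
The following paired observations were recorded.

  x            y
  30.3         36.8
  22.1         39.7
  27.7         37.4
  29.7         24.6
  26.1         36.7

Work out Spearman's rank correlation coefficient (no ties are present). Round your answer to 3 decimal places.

Rank x: 5, 1, 3, 4, 2
Rank y: 3, 5, 4, 1, 2
d = rank(x) − rank(y): 2, -4, -1, 3, 0; Σd² = 30
ρ = 1 − 6Σd² / [n(n²−1)] = 1 − 6×30 / (5×24) = 1 − 180/120 ≈ -0.500

-0.500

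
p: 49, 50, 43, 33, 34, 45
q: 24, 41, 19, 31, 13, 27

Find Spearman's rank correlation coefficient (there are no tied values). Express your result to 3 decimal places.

0.371

Rank p: 5, 6, 3, 1, 2, 4
Rank q: 3, 6, 2, 5, 1, 4
d = rank(p) − rank(q): 2, 0, 1, -4, 1, 0; Σd² = 22
ρ = 1 − 6Σd² / [n(n²−1)] = 1 − 6×22 / (6×35) = 1 − 132/210 ≈ 0.371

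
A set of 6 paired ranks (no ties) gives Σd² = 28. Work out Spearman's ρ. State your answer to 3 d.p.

0.200

ρ = 1 − 6Σd² / [n(n²−1)] = 1 − 6×28 / (6×35)
  = 1 − 168/210 = 1 − 0.8000 ≈ 0.200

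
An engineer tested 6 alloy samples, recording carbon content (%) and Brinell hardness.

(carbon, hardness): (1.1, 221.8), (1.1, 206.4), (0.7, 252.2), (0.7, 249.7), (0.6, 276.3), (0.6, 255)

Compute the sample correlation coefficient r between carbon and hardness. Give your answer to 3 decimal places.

n = 6, Σx = 4.8, Σy = 1461.4, Σx² = 4.12, Σy² = 359117.82, Σxy = 1141.13
nΣxy − ΣxΣy = 6846.78 − 7014.72 = -167.94
nΣx² − (Σx)² = 24.72 − 23.04 = 1.68; nΣy² − (Σy)² = 2154706.92 − 2135689.96 = 19016.96
r = -167.94 / √(1.68 × 19016.96) = -167.94 / 178.7414 ≈ -0.940

-0.940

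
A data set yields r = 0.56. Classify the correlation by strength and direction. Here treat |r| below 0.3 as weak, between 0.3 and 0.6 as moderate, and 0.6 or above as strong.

r = 0.56 > 0 so the relationship is positive.
|r| = 0.56, which falls in the moderate range.

moderate positive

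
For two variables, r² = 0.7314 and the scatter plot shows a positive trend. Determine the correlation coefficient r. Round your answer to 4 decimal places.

0.8552

|r| = √0.7314 = 0.8552
The association is positive, so r = 0.8552.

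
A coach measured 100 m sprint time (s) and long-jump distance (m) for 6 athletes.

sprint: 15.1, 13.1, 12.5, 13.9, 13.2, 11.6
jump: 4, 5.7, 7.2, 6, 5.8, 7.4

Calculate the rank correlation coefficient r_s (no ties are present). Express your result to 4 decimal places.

-0.7714

Rank sprint: 6, 3, 2, 5, 4, 1
Rank jump: 1, 2, 5, 4, 3, 6
d = rank(sprint) − rank(jump): 5, 1, -3, 1, 1, -5; Σd² = 62
ρ = 1 − 6Σd² / [n(n²−1)] = 1 − 6×62 / (6×35) = 1 − 372/210 ≈ -0.7714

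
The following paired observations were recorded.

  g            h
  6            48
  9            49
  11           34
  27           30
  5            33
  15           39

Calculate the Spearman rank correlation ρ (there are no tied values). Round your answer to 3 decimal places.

Rank g: 2, 3, 4, 6, 1, 5
Rank h: 5, 6, 3, 1, 2, 4
d = rank(g) − rank(h): -3, -3, 1, 5, -1, 1; Σd² = 46
ρ = 1 − 6Σd² / [n(n²−1)] = 1 − 6×46 / (6×35) = 1 − 276/210 ≈ -0.314

-0.314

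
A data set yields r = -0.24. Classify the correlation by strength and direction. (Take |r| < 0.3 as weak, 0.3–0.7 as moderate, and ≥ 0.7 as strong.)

weak negative

r = -0.24 < 0 so the relationship is negative.
|r| = 0.24, which falls in the weak range.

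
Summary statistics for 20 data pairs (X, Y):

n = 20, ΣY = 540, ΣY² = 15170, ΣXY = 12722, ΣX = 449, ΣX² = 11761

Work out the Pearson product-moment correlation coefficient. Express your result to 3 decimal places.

r = (nΣXY − ΣXΣY) / √[(nΣX² − (ΣX)²)(nΣY² − (ΣY)²)]
Numerator: 20×12722 − 449×540 = 11980
Denominator: √[(235220 − 201601)(303400 − 291600)] = √[33619 × 11800] = 19917.4346
r = 11980 / 19917.4346 ≈ 0.601

0.601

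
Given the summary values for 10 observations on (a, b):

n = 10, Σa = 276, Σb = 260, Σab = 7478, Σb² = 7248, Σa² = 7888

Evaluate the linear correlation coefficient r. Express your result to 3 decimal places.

0.831

r = (nΣab − ΣaΣb) / √[(nΣa² − (Σa)²)(nΣb² − (Σb)²)]
Numerator: 10×7478 − 276×260 = 3020
Denominator: √[(78880 − 76176)(72480 − 67600)] = √[2704 × 4880] = 3632.5638
r = 3020 / 3632.5638 ≈ 0.831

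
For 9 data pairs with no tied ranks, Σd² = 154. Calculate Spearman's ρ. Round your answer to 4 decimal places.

-0.2833

ρ = 1 − 6Σd² / [n(n²−1)] = 1 − 6×154 / (9×80)
  = 1 − 924/720 = 1 − 1.28333 ≈ -0.2833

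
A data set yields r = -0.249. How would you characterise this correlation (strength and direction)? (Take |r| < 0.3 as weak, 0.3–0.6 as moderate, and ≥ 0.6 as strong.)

r = -0.249 < 0 so the relationship is negative.
|r| = 0.249, which falls in the weak range.

weak negative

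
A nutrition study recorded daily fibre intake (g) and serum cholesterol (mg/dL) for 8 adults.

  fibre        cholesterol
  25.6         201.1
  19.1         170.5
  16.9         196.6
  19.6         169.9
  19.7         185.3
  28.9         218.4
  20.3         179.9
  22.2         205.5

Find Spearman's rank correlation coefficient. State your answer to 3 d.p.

0.690

Rank fibre: 7, 2, 1, 3, 4, 8, 5, 6
Rank cholesterol: 6, 2, 5, 1, 4, 8, 3, 7
d = rank(fibre) − rank(cholesterol): 1, 0, -4, 2, 0, 0, 2, -1; Σd² = 26
ρ = 1 − 6Σd² / [n(n²−1)] = 1 − 6×26 / (8×63) = 1 − 156/504 ≈ 0.690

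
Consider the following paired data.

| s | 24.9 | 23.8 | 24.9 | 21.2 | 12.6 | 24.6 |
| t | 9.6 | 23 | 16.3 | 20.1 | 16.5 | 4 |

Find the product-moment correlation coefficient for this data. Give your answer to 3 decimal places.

n = 6, Σs = 132, Σt = 89.5, Σs² = 3019.82, Σt² = 1579.11, Σst = 1924.73
nΣst − ΣsΣt = 11548.38 − 11814 = -265.62
nΣs² − (Σs)² = 18118.92 − 17424 = 694.92; nΣt² − (Σt)² = 9474.66 − 8010.25 = 1464.41
r = -265.62 / √(694.92 × 1464.41) = -265.62 / 1008.7853 ≈ -0.263

-0.263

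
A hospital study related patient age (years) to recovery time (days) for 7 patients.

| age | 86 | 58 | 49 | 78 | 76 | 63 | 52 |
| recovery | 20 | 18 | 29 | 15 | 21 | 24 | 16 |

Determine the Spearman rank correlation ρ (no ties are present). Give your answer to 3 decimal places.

Rank age: 7, 3, 1, 6, 5, 4, 2
Rank recovery: 4, 3, 7, 1, 5, 6, 2
d = rank(age) − rank(recovery): 3, 0, -6, 5, 0, -2, 0; Σd² = 74
ρ = 1 − 6Σd² / [n(n²−1)] = 1 − 6×74 / (7×48) = 1 − 444/336 ≈ -0.321

-0.321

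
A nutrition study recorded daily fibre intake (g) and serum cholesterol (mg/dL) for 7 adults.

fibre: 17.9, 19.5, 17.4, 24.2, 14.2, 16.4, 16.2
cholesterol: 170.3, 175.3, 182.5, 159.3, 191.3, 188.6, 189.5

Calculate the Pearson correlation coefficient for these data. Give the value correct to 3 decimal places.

-0.924

n = 7, Σx = 125.8, Σy = 1256.8, Σx² = 2322.1, Σy² = 226490.82, Σxy = 22376.68
nΣxy − ΣxΣy = 156636.76 − 158105.44 = -1468.68
nΣx² − (Σx)² = 16254.7 − 15825.64 = 429.06; nΣy² − (Σy)² = 1585435.74 − 1579546.24 = 5889.5
r = -1468.68 / √(429.06 × 5889.5) = -1468.68 / 1589.6380 ≈ -0.924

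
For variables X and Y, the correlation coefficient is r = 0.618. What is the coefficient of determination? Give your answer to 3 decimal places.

r² = (0.618)² = 0.382

0.382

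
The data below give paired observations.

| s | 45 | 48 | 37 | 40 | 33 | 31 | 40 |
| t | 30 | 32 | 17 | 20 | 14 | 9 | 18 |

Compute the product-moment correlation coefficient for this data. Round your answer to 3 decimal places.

0.974

n = 7, Σs = 274, Σt = 140, Σs² = 10948, Σt² = 3214, Σst = 5776
nΣst − ΣsΣt = 40432 − 38360 = 2072
nΣs² − (Σs)² = 76636 − 75076 = 1560; nΣt² − (Σt)² = 22498 − 19600 = 2898
r = 2072 / √(1560 × 2898) = 2072 / 2126.2361 ≈ 0.974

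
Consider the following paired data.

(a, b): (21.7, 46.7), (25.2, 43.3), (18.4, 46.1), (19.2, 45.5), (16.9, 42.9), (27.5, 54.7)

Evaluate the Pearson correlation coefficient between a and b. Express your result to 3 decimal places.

0.649

n = 6, Σa = 128.9, Σb = 279.2, Σa² = 2854.99, Σb² = 13083.74, Σab = 6055.65
nΣab − ΣaΣb = 36333.9 − 35988.88 = 345.02
nΣa² − (Σa)² = 17129.94 − 16615.21 = 514.73; nΣb² − (Σb)² = 78502.44 − 77952.64 = 549.8
r = 345.02 / √(514.73 × 549.8) = 345.02 / 531.9761 ≈ 0.649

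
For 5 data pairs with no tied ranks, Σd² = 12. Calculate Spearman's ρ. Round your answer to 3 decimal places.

0.400

ρ = 1 − 6Σd² / [n(n²−1)] = 1 − 6×12 / (5×24)
  = 1 − 72/120 = 1 − 0.6000 ≈ 0.400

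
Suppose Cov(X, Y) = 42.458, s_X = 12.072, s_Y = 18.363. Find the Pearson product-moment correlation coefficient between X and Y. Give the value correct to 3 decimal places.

0.192

r = Cov(X,Y) / (s_X · s_Y) = 42.458 / (12.072 × 18.363)
  = 42.458 / 221.6781 ≈ 0.192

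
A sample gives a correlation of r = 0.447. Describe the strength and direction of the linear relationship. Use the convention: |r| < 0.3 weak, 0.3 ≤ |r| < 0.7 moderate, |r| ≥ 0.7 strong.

moderate positive

r = 0.447 > 0 so the relationship is positive.
|r| = 0.447, which falls in the moderate range.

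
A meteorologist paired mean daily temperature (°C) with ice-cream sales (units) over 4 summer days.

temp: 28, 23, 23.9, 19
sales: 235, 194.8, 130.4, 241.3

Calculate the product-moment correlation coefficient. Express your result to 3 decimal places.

n = 4, Σx = 93.9, Σy = 801.5, Σx² = 2245.21, Σy² = 168401.89, Σxy = 18761.66
nΣxy − ΣxΣy = 75046.64 − 75260.85 = -214.21
nΣx² − (Σx)² = 8980.84 − 8817.21 = 163.63; nΣy² − (Σy)² = 673607.56 − 642402.25 = 31205.31
r = -214.21 / √(163.63 × 31205.31) = -214.21 / 2259.6736 ≈ -0.095

-0.095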